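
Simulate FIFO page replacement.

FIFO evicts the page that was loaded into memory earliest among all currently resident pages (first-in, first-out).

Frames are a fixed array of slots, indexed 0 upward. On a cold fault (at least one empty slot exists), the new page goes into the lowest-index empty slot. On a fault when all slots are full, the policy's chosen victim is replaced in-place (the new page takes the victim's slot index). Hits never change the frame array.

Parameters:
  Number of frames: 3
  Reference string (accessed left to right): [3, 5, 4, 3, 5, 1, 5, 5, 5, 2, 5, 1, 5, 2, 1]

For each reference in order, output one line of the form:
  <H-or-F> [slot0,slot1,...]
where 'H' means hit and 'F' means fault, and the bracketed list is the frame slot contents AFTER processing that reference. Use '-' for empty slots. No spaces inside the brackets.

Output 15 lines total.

F [3,-,-]
F [3,5,-]
F [3,5,4]
H [3,5,4]
H [3,5,4]
F [1,5,4]
H [1,5,4]
H [1,5,4]
H [1,5,4]
F [1,2,4]
F [1,2,5]
H [1,2,5]
H [1,2,5]
H [1,2,5]
H [1,2,5]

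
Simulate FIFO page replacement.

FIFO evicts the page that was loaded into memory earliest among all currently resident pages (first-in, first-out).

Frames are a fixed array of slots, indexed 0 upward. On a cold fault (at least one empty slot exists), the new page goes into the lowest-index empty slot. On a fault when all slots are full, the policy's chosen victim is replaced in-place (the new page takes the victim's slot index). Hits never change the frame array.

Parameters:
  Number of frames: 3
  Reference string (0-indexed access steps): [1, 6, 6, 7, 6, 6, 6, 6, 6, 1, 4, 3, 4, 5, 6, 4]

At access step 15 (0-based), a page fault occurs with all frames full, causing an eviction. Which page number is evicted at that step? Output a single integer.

Answer: 3

Derivation:
Step 0: ref 1 -> FAULT, frames=[1,-,-]
Step 1: ref 6 -> FAULT, frames=[1,6,-]
Step 2: ref 6 -> HIT, frames=[1,6,-]
Step 3: ref 7 -> FAULT, frames=[1,6,7]
Step 4: ref 6 -> HIT, frames=[1,6,7]
Step 5: ref 6 -> HIT, frames=[1,6,7]
Step 6: ref 6 -> HIT, frames=[1,6,7]
Step 7: ref 6 -> HIT, frames=[1,6,7]
Step 8: ref 6 -> HIT, frames=[1,6,7]
Step 9: ref 1 -> HIT, frames=[1,6,7]
Step 10: ref 4 -> FAULT, evict 1, frames=[4,6,7]
Step 11: ref 3 -> FAULT, evict 6, frames=[4,3,7]
Step 12: ref 4 -> HIT, frames=[4,3,7]
Step 13: ref 5 -> FAULT, evict 7, frames=[4,3,5]
Step 14: ref 6 -> FAULT, evict 4, frames=[6,3,5]
Step 15: ref 4 -> FAULT, evict 3, frames=[6,4,5]
At step 15: evicted page 3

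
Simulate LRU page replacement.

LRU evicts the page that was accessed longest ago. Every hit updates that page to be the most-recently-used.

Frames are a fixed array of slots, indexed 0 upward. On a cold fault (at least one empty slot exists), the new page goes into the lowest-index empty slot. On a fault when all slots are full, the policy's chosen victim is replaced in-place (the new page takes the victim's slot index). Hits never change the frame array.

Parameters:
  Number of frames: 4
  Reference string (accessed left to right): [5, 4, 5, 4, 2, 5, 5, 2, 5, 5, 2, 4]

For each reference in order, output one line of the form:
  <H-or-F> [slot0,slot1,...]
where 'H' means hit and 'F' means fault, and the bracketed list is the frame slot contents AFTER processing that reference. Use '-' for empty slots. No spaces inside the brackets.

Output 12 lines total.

F [5,-,-,-]
F [5,4,-,-]
H [5,4,-,-]
H [5,4,-,-]
F [5,4,2,-]
H [5,4,2,-]
H [5,4,2,-]
H [5,4,2,-]
H [5,4,2,-]
H [5,4,2,-]
H [5,4,2,-]
H [5,4,2,-]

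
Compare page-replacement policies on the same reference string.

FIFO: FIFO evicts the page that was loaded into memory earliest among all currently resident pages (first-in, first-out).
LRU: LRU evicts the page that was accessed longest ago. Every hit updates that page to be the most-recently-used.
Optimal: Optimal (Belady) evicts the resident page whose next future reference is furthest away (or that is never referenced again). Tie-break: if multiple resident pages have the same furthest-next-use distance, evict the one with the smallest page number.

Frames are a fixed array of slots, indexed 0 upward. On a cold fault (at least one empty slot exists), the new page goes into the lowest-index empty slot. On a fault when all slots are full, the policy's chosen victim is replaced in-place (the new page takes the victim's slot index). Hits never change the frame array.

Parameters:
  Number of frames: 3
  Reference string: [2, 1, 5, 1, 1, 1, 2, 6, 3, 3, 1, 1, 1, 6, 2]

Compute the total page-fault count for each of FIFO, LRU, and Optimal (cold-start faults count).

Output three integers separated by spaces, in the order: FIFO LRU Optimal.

Answer: 7 7 6

Derivation:
--- FIFO ---
  step 0: ref 2 -> FAULT, frames=[2,-,-] (faults so far: 1)
  step 1: ref 1 -> FAULT, frames=[2,1,-] (faults so far: 2)
  step 2: ref 5 -> FAULT, frames=[2,1,5] (faults so far: 3)
  step 3: ref 1 -> HIT, frames=[2,1,5] (faults so far: 3)
  step 4: ref 1 -> HIT, frames=[2,1,5] (faults so far: 3)
  step 5: ref 1 -> HIT, frames=[2,1,5] (faults so far: 3)
  step 6: ref 2 -> HIT, frames=[2,1,5] (faults so far: 3)
  step 7: ref 6 -> FAULT, evict 2, frames=[6,1,5] (faults so far: 4)
  step 8: ref 3 -> FAULT, evict 1, frames=[6,3,5] (faults so far: 5)
  step 9: ref 3 -> HIT, frames=[6,3,5] (faults so far: 5)
  step 10: ref 1 -> FAULT, evict 5, frames=[6,3,1] (faults so far: 6)
  step 11: ref 1 -> HIT, frames=[6,3,1] (faults so far: 6)
  step 12: ref 1 -> HIT, frames=[6,3,1] (faults so far: 6)
  step 13: ref 6 -> HIT, frames=[6,3,1] (faults so far: 6)
  step 14: ref 2 -> FAULT, evict 6, frames=[2,3,1] (faults so far: 7)
  FIFO total faults: 7
--- LRU ---
  step 0: ref 2 -> FAULT, frames=[2,-,-] (faults so far: 1)
  step 1: ref 1 -> FAULT, frames=[2,1,-] (faults so far: 2)
  step 2: ref 5 -> FAULT, frames=[2,1,5] (faults so far: 3)
  step 3: ref 1 -> HIT, frames=[2,1,5] (faults so far: 3)
  step 4: ref 1 -> HIT, frames=[2,1,5] (faults so far: 3)
  step 5: ref 1 -> HIT, frames=[2,1,5] (faults so far: 3)
  step 6: ref 2 -> HIT, frames=[2,1,5] (faults so far: 3)
  step 7: ref 6 -> FAULT, evict 5, frames=[2,1,6] (faults so far: 4)
  step 8: ref 3 -> FAULT, evict 1, frames=[2,3,6] (faults so far: 5)
  step 9: ref 3 -> HIT, frames=[2,3,6] (faults so far: 5)
  step 10: ref 1 -> FAULT, evict 2, frames=[1,3,6] (faults so far: 6)
  step 11: ref 1 -> HIT, frames=[1,3,6] (faults so far: 6)
  step 12: ref 1 -> HIT, frames=[1,3,6] (faults so far: 6)
  step 13: ref 6 -> HIT, frames=[1,3,6] (faults so far: 6)
  step 14: ref 2 -> FAULT, evict 3, frames=[1,2,6] (faults so far: 7)
  LRU total faults: 7
--- Optimal ---
  step 0: ref 2 -> FAULT, frames=[2,-,-] (faults so far: 1)
  step 1: ref 1 -> FAULT, frames=[2,1,-] (faults so far: 2)
  step 2: ref 5 -> FAULT, frames=[2,1,5] (faults so far: 3)
  step 3: ref 1 -> HIT, frames=[2,1,5] (faults so far: 3)
  step 4: ref 1 -> HIT, frames=[2,1,5] (faults so far: 3)
  step 5: ref 1 -> HIT, frames=[2,1,5] (faults so far: 3)
  step 6: ref 2 -> HIT, frames=[2,1,5] (faults so far: 3)
  step 7: ref 6 -> FAULT, evict 5, frames=[2,1,6] (faults so far: 4)
  step 8: ref 3 -> FAULT, evict 2, frames=[3,1,6] (faults so far: 5)
  step 9: ref 3 -> HIT, frames=[3,1,6] (faults so far: 5)
  step 10: ref 1 -> HIT, frames=[3,1,6] (faults so far: 5)
  step 11: ref 1 -> HIT, frames=[3,1,6] (faults so far: 5)
  step 12: ref 1 -> HIT, frames=[3,1,6] (faults so far: 5)
  step 13: ref 6 -> HIT, frames=[3,1,6] (faults so far: 5)
  step 14: ref 2 -> FAULT, evict 1, frames=[3,2,6] (faults so far: 6)
  Optimal total faults: 6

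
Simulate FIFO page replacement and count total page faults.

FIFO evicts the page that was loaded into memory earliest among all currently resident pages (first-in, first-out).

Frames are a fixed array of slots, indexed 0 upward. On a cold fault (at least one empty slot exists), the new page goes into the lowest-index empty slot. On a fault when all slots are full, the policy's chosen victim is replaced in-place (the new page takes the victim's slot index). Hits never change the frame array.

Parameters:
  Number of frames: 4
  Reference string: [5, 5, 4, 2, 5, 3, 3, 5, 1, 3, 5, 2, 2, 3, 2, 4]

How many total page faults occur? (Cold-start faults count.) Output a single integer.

Answer: 7

Derivation:
Step 0: ref 5 → FAULT, frames=[5,-,-,-]
Step 1: ref 5 → HIT, frames=[5,-,-,-]
Step 2: ref 4 → FAULT, frames=[5,4,-,-]
Step 3: ref 2 → FAULT, frames=[5,4,2,-]
Step 4: ref 5 → HIT, frames=[5,4,2,-]
Step 5: ref 3 → FAULT, frames=[5,4,2,3]
Step 6: ref 3 → HIT, frames=[5,4,2,3]
Step 7: ref 5 → HIT, frames=[5,4,2,3]
Step 8: ref 1 → FAULT (evict 5), frames=[1,4,2,3]
Step 9: ref 3 → HIT, frames=[1,4,2,3]
Step 10: ref 5 → FAULT (evict 4), frames=[1,5,2,3]
Step 11: ref 2 → HIT, frames=[1,5,2,3]
Step 12: ref 2 → HIT, frames=[1,5,2,3]
Step 13: ref 3 → HIT, frames=[1,5,2,3]
Step 14: ref 2 → HIT, frames=[1,5,2,3]
Step 15: ref 4 → FAULT (evict 2), frames=[1,5,4,3]
Total faults: 7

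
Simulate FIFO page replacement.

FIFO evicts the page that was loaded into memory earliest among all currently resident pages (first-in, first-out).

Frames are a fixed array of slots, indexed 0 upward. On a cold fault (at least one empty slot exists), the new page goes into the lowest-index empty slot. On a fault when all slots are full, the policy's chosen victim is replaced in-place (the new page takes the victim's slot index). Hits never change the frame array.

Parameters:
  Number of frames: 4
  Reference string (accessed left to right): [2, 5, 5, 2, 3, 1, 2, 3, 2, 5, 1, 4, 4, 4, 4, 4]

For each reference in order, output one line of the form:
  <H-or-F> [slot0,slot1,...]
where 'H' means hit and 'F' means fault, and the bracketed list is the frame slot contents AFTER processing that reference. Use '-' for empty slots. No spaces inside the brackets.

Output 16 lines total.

F [2,-,-,-]
F [2,5,-,-]
H [2,5,-,-]
H [2,5,-,-]
F [2,5,3,-]
F [2,5,3,1]
H [2,5,3,1]
H [2,5,3,1]
H [2,5,3,1]
H [2,5,3,1]
H [2,5,3,1]
F [4,5,3,1]
H [4,5,3,1]
H [4,5,3,1]
H [4,5,3,1]
H [4,5,3,1]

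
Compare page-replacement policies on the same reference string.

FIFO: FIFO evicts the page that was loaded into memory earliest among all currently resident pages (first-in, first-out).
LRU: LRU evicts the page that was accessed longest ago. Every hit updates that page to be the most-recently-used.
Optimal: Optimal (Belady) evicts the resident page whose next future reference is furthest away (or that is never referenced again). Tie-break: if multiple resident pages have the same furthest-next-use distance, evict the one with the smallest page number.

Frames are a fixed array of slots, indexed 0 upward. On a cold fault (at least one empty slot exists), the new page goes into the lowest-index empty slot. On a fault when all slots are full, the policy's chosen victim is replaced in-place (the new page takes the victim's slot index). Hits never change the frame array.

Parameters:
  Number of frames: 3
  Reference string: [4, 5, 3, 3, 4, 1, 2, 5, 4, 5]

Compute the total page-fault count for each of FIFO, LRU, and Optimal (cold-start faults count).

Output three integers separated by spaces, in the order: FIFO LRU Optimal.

Answer: 7 7 5

Derivation:
--- FIFO ---
  step 0: ref 4 -> FAULT, frames=[4,-,-] (faults so far: 1)
  step 1: ref 5 -> FAULT, frames=[4,5,-] (faults so far: 2)
  step 2: ref 3 -> FAULT, frames=[4,5,3] (faults so far: 3)
  step 3: ref 3 -> HIT, frames=[4,5,3] (faults so far: 3)
  step 4: ref 4 -> HIT, frames=[4,5,3] (faults so far: 3)
  step 5: ref 1 -> FAULT, evict 4, frames=[1,5,3] (faults so far: 4)
  step 6: ref 2 -> FAULT, evict 5, frames=[1,2,3] (faults so far: 5)
  step 7: ref 5 -> FAULT, evict 3, frames=[1,2,5] (faults so far: 6)
  step 8: ref 4 -> FAULT, evict 1, frames=[4,2,5] (faults so far: 7)
  step 9: ref 5 -> HIT, frames=[4,2,5] (faults so far: 7)
  FIFO total faults: 7
--- LRU ---
  step 0: ref 4 -> FAULT, frames=[4,-,-] (faults so far: 1)
  step 1: ref 5 -> FAULT, frames=[4,5,-] (faults so far: 2)
  step 2: ref 3 -> FAULT, frames=[4,5,3] (faults so far: 3)
  step 3: ref 3 -> HIT, frames=[4,5,3] (faults so far: 3)
  step 4: ref 4 -> HIT, frames=[4,5,3] (faults so far: 3)
  step 5: ref 1 -> FAULT, evict 5, frames=[4,1,3] (faults so far: 4)
  step 6: ref 2 -> FAULT, evict 3, frames=[4,1,2] (faults so far: 5)
  step 7: ref 5 -> FAULT, evict 4, frames=[5,1,2] (faults so far: 6)
  step 8: ref 4 -> FAULT, evict 1, frames=[5,4,2] (faults so far: 7)
  step 9: ref 5 -> HIT, frames=[5,4,2] (faults so far: 7)
  LRU total faults: 7
--- Optimal ---
  step 0: ref 4 -> FAULT, frames=[4,-,-] (faults so far: 1)
  step 1: ref 5 -> FAULT, frames=[4,5,-] (faults so far: 2)
  step 2: ref 3 -> FAULT, frames=[4,5,3] (faults so far: 3)
  step 3: ref 3 -> HIT, frames=[4,5,3] (faults so far: 3)
  step 4: ref 4 -> HIT, frames=[4,5,3] (faults so far: 3)
  step 5: ref 1 -> FAULT, evict 3, frames=[4,5,1] (faults so far: 4)
  step 6: ref 2 -> FAULT, evict 1, frames=[4,5,2] (faults so far: 5)
  step 7: ref 5 -> HIT, frames=[4,5,2] (faults so far: 5)
  step 8: ref 4 -> HIT, frames=[4,5,2] (faults so far: 5)
  step 9: ref 5 -> HIT, frames=[4,5,2] (faults so far: 5)
  Optimal total faults: 5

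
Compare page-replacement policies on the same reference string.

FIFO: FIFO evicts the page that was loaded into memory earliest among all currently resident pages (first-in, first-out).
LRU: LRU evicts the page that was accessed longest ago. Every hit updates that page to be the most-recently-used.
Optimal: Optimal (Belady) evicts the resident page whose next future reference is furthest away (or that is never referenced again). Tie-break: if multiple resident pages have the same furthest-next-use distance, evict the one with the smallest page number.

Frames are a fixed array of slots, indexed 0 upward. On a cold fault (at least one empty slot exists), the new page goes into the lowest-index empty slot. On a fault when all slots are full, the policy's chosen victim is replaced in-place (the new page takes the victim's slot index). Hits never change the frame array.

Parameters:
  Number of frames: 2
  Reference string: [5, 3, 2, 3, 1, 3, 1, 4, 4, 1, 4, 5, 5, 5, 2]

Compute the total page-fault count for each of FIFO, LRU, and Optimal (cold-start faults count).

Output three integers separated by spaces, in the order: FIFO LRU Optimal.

--- FIFO ---
  step 0: ref 5 -> FAULT, frames=[5,-] (faults so far: 1)
  step 1: ref 3 -> FAULT, frames=[5,3] (faults so far: 2)
  step 2: ref 2 -> FAULT, evict 5, frames=[2,3] (faults so far: 3)
  step 3: ref 3 -> HIT, frames=[2,3] (faults so far: 3)
  step 4: ref 1 -> FAULT, evict 3, frames=[2,1] (faults so far: 4)
  step 5: ref 3 -> FAULT, evict 2, frames=[3,1] (faults so far: 5)
  step 6: ref 1 -> HIT, frames=[3,1] (faults so far: 5)
  step 7: ref 4 -> FAULT, evict 1, frames=[3,4] (faults so far: 6)
  step 8: ref 4 -> HIT, frames=[3,4] (faults so far: 6)
  step 9: ref 1 -> FAULT, evict 3, frames=[1,4] (faults so far: 7)
  step 10: ref 4 -> HIT, frames=[1,4] (faults so far: 7)
  step 11: ref 5 -> FAULT, evict 4, frames=[1,5] (faults so far: 8)
  step 12: ref 5 -> HIT, frames=[1,5] (faults so far: 8)
  step 13: ref 5 -> HIT, frames=[1,5] (faults so far: 8)
  step 14: ref 2 -> FAULT, evict 1, frames=[2,5] (faults so far: 9)
  FIFO total faults: 9
--- LRU ---
  step 0: ref 5 -> FAULT, frames=[5,-] (faults so far: 1)
  step 1: ref 3 -> FAULT, frames=[5,3] (faults so far: 2)
  step 2: ref 2 -> FAULT, evict 5, frames=[2,3] (faults so far: 3)
  step 3: ref 3 -> HIT, frames=[2,3] (faults so far: 3)
  step 4: ref 1 -> FAULT, evict 2, frames=[1,3] (faults so far: 4)
  step 5: ref 3 -> HIT, frames=[1,3] (faults so far: 4)
  step 6: ref 1 -> HIT, frames=[1,3] (faults so far: 4)
  step 7: ref 4 -> FAULT, evict 3, frames=[1,4] (faults so far: 5)
  step 8: ref 4 -> HIT, frames=[1,4] (faults so far: 5)
  step 9: ref 1 -> HIT, frames=[1,4] (faults so far: 5)
  step 10: ref 4 -> HIT, frames=[1,4] (faults so far: 5)
  step 11: ref 5 -> FAULT, evict 1, frames=[5,4] (faults so far: 6)
  step 12: ref 5 -> HIT, frames=[5,4] (faults so far: 6)
  step 13: ref 5 -> HIT, frames=[5,4] (faults so far: 6)
  step 14: ref 2 -> FAULT, evict 4, frames=[5,2] (faults so far: 7)
  LRU total faults: 7
--- Optimal ---
  step 0: ref 5 -> FAULT, frames=[5,-] (faults so far: 1)
  step 1: ref 3 -> FAULT, frames=[5,3] (faults so far: 2)
  step 2: ref 2 -> FAULT, evict 5, frames=[2,3] (faults so far: 3)
  step 3: ref 3 -> HIT, frames=[2,3] (faults so far: 3)
  step 4: ref 1 -> FAULT, evict 2, frames=[1,3] (faults so far: 4)
  step 5: ref 3 -> HIT, frames=[1,3] (faults so far: 4)
  step 6: ref 1 -> HIT, frames=[1,3] (faults so far: 4)
  step 7: ref 4 -> FAULT, evict 3, frames=[1,4] (faults so far: 5)
  step 8: ref 4 -> HIT, frames=[1,4] (faults so far: 5)
  step 9: ref 1 -> HIT, frames=[1,4] (faults so far: 5)
  step 10: ref 4 -> HIT, frames=[1,4] (faults so far: 5)
  step 11: ref 5 -> FAULT, evict 1, frames=[5,4] (faults so far: 6)
  step 12: ref 5 -> HIT, frames=[5,4] (faults so far: 6)
  step 13: ref 5 -> HIT, frames=[5,4] (faults so far: 6)
  step 14: ref 2 -> FAULT, evict 4, frames=[5,2] (faults so far: 7)
  Optimal total faults: 7

Answer: 9 7 7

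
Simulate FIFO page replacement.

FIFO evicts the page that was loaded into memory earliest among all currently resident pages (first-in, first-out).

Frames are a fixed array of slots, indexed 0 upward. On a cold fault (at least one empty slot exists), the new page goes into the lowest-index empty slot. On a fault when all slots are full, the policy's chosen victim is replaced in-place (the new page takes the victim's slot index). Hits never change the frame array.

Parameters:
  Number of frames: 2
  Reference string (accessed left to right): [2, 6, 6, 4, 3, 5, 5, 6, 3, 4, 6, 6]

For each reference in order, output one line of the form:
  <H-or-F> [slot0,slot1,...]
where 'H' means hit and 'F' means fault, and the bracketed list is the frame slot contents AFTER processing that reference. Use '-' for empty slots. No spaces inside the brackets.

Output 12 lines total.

F [2,-]
F [2,6]
H [2,6]
F [4,6]
F [4,3]
F [5,3]
H [5,3]
F [5,6]
F [3,6]
F [3,4]
F [6,4]
H [6,4]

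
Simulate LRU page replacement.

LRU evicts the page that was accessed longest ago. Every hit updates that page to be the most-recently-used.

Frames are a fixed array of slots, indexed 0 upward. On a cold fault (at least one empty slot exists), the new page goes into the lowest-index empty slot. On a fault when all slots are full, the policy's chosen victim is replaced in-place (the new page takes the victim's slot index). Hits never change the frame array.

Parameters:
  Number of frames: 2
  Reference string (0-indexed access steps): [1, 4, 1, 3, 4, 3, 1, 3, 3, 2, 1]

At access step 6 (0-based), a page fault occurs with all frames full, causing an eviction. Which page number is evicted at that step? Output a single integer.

Step 0: ref 1 -> FAULT, frames=[1,-]
Step 1: ref 4 -> FAULT, frames=[1,4]
Step 2: ref 1 -> HIT, frames=[1,4]
Step 3: ref 3 -> FAULT, evict 4, frames=[1,3]
Step 4: ref 4 -> FAULT, evict 1, frames=[4,3]
Step 5: ref 3 -> HIT, frames=[4,3]
Step 6: ref 1 -> FAULT, evict 4, frames=[1,3]
At step 6: evicted page 4

Answer: 4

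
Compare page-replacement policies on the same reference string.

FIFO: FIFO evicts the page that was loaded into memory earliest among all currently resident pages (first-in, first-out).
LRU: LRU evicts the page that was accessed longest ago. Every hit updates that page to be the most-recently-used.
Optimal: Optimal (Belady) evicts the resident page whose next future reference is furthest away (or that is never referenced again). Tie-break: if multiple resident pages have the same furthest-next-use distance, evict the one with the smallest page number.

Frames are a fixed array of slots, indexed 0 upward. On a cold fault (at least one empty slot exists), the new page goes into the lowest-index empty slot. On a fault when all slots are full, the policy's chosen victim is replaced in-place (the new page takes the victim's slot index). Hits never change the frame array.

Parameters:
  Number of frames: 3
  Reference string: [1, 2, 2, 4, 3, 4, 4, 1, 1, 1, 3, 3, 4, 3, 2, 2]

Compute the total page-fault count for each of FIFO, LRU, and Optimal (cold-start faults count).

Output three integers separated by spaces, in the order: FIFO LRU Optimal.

Answer: 6 6 5

Derivation:
--- FIFO ---
  step 0: ref 1 -> FAULT, frames=[1,-,-] (faults so far: 1)
  step 1: ref 2 -> FAULT, frames=[1,2,-] (faults so far: 2)
  step 2: ref 2 -> HIT, frames=[1,2,-] (faults so far: 2)
  step 3: ref 4 -> FAULT, frames=[1,2,4] (faults so far: 3)
  step 4: ref 3 -> FAULT, evict 1, frames=[3,2,4] (faults so far: 4)
  step 5: ref 4 -> HIT, frames=[3,2,4] (faults so far: 4)
  step 6: ref 4 -> HIT, frames=[3,2,4] (faults so far: 4)
  step 7: ref 1 -> FAULT, evict 2, frames=[3,1,4] (faults so far: 5)
  step 8: ref 1 -> HIT, frames=[3,1,4] (faults so far: 5)
  step 9: ref 1 -> HIT, frames=[3,1,4] (faults so far: 5)
  step 10: ref 3 -> HIT, frames=[3,1,4] (faults so far: 5)
  step 11: ref 3 -> HIT, frames=[3,1,4] (faults so far: 5)
  step 12: ref 4 -> HIT, frames=[3,1,4] (faults so far: 5)
  step 13: ref 3 -> HIT, frames=[3,1,4] (faults so far: 5)
  step 14: ref 2 -> FAULT, evict 4, frames=[3,1,2] (faults so far: 6)
  step 15: ref 2 -> HIT, frames=[3,1,2] (faults so far: 6)
  FIFO total faults: 6
--- LRU ---
  step 0: ref 1 -> FAULT, frames=[1,-,-] (faults so far: 1)
  step 1: ref 2 -> FAULT, frames=[1,2,-] (faults so far: 2)
  step 2: ref 2 -> HIT, frames=[1,2,-] (faults so far: 2)
  step 3: ref 4 -> FAULT, frames=[1,2,4] (faults so far: 3)
  step 4: ref 3 -> FAULT, evict 1, frames=[3,2,4] (faults so far: 4)
  step 5: ref 4 -> HIT, frames=[3,2,4] (faults so far: 4)
  step 6: ref 4 -> HIT, frames=[3,2,4] (faults so far: 4)
  step 7: ref 1 -> FAULT, evict 2, frames=[3,1,4] (faults so far: 5)
  step 8: ref 1 -> HIT, frames=[3,1,4] (faults so far: 5)
  step 9: ref 1 -> HIT, frames=[3,1,4] (faults so far: 5)
  step 10: ref 3 -> HIT, frames=[3,1,4] (faults so far: 5)
  step 11: ref 3 -> HIT, frames=[3,1,4] (faults so far: 5)
  step 12: ref 4 -> HIT, frames=[3,1,4] (faults so far: 5)
  step 13: ref 3 -> HIT, frames=[3,1,4] (faults so far: 5)
  step 14: ref 2 -> FAULT, evict 1, frames=[3,2,4] (faults so far: 6)
  step 15: ref 2 -> HIT, frames=[3,2,4] (faults so far: 6)
  LRU total faults: 6
--- Optimal ---
  step 0: ref 1 -> FAULT, frames=[1,-,-] (faults so far: 1)
  step 1: ref 2 -> FAULT, frames=[1,2,-] (faults so far: 2)
  step 2: ref 2 -> HIT, frames=[1,2,-] (faults so far: 2)
  step 3: ref 4 -> FAULT, frames=[1,2,4] (faults so far: 3)
  step 4: ref 3 -> FAULT, evict 2, frames=[1,3,4] (faults so far: 4)
  step 5: ref 4 -> HIT, frames=[1,3,4] (faults so far: 4)
  step 6: ref 4 -> HIT, frames=[1,3,4] (faults so far: 4)
  step 7: ref 1 -> HIT, frames=[1,3,4] (faults so far: 4)
  step 8: ref 1 -> HIT, frames=[1,3,4] (faults so far: 4)
  step 9: ref 1 -> HIT, frames=[1,3,4] (faults so far: 4)
  step 10: ref 3 -> HIT, frames=[1,3,4] (faults so far: 4)
  step 11: ref 3 -> HIT, frames=[1,3,4] (faults so far: 4)
  step 12: ref 4 -> HIT, frames=[1,3,4] (faults so far: 4)
  step 13: ref 3 -> HIT, frames=[1,3,4] (faults so far: 4)
  step 14: ref 2 -> FAULT, evict 1, frames=[2,3,4] (faults so far: 5)
  step 15: ref 2 -> HIT, frames=[2,3,4] (faults so far: 5)
  Optimal total faults: 5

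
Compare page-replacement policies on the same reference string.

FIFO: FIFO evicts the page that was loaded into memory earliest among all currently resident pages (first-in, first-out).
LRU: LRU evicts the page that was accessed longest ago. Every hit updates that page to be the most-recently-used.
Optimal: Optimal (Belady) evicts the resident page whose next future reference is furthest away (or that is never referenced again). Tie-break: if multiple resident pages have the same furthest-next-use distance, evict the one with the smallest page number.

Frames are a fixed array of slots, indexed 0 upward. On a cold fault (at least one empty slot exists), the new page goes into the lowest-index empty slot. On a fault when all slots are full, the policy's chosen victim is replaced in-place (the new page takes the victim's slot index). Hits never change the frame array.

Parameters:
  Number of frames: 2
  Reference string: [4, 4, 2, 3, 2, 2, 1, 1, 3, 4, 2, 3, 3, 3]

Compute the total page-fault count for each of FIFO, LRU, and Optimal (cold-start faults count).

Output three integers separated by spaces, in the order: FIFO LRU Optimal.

Answer: 7 8 6

Derivation:
--- FIFO ---
  step 0: ref 4 -> FAULT, frames=[4,-] (faults so far: 1)
  step 1: ref 4 -> HIT, frames=[4,-] (faults so far: 1)
  step 2: ref 2 -> FAULT, frames=[4,2] (faults so far: 2)
  step 3: ref 3 -> FAULT, evict 4, frames=[3,2] (faults so far: 3)
  step 4: ref 2 -> HIT, frames=[3,2] (faults so far: 3)
  step 5: ref 2 -> HIT, frames=[3,2] (faults so far: 3)
  step 6: ref 1 -> FAULT, evict 2, frames=[3,1] (faults so far: 4)
  step 7: ref 1 -> HIT, frames=[3,1] (faults so far: 4)
  step 8: ref 3 -> HIT, frames=[3,1] (faults so far: 4)
  step 9: ref 4 -> FAULT, evict 3, frames=[4,1] (faults so far: 5)
  step 10: ref 2 -> FAULT, evict 1, frames=[4,2] (faults so far: 6)
  step 11: ref 3 -> FAULT, evict 4, frames=[3,2] (faults so far: 7)
  step 12: ref 3 -> HIT, frames=[3,2] (faults so far: 7)
  step 13: ref 3 -> HIT, frames=[3,2] (faults so far: 7)
  FIFO total faults: 7
--- LRU ---
  step 0: ref 4 -> FAULT, frames=[4,-] (faults so far: 1)
  step 1: ref 4 -> HIT, frames=[4,-] (faults so far: 1)
  step 2: ref 2 -> FAULT, frames=[4,2] (faults so far: 2)
  step 3: ref 3 -> FAULT, evict 4, frames=[3,2] (faults so far: 3)
  step 4: ref 2 -> HIT, frames=[3,2] (faults so far: 3)
  step 5: ref 2 -> HIT, frames=[3,2] (faults so far: 3)
  step 6: ref 1 -> FAULT, evict 3, frames=[1,2] (faults so far: 4)
  step 7: ref 1 -> HIT, frames=[1,2] (faults so far: 4)
  step 8: ref 3 -> FAULT, evict 2, frames=[1,3] (faults so far: 5)
  step 9: ref 4 -> FAULT, evict 1, frames=[4,3] (faults so far: 6)
  step 10: ref 2 -> FAULT, evict 3, frames=[4,2] (faults so far: 7)
  step 11: ref 3 -> FAULT, evict 4, frames=[3,2] (faults so far: 8)
  step 12: ref 3 -> HIT, frames=[3,2] (faults so far: 8)
  step 13: ref 3 -> HIT, frames=[3,2] (faults so far: 8)
  LRU total faults: 8
--- Optimal ---
  step 0: ref 4 -> FAULT, frames=[4,-] (faults so far: 1)
  step 1: ref 4 -> HIT, frames=[4,-] (faults so far: 1)
  step 2: ref 2 -> FAULT, frames=[4,2] (faults so far: 2)
  step 3: ref 3 -> FAULT, evict 4, frames=[3,2] (faults so far: 3)
  step 4: ref 2 -> HIT, frames=[3,2] (faults so far: 3)
  step 5: ref 2 -> HIT, frames=[3,2] (faults so far: 3)
  step 6: ref 1 -> FAULT, evict 2, frames=[3,1] (faults so far: 4)
  step 7: ref 1 -> HIT, frames=[3,1] (faults so far: 4)
  step 8: ref 3 -> HIT, frames=[3,1] (faults so far: 4)
  step 9: ref 4 -> FAULT, evict 1, frames=[3,4] (faults so far: 5)
  step 10: ref 2 -> FAULT, evict 4, frames=[3,2] (faults so far: 6)
  step 11: ref 3 -> HIT, frames=[3,2] (faults so far: 6)
  step 12: ref 3 -> HIT, frames=[3,2] (faults so far: 6)
  step 13: ref 3 -> HIT, frames=[3,2] (faults so far: 6)
  Optimal total faults: 6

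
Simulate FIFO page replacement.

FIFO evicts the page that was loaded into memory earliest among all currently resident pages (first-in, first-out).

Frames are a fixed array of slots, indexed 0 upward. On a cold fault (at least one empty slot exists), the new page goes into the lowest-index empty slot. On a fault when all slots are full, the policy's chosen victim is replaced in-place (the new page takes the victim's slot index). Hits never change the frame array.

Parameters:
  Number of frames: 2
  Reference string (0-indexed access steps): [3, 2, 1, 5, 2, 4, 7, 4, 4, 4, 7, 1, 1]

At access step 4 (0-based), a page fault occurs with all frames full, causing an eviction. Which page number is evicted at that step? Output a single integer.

Answer: 1

Derivation:
Step 0: ref 3 -> FAULT, frames=[3,-]
Step 1: ref 2 -> FAULT, frames=[3,2]
Step 2: ref 1 -> FAULT, evict 3, frames=[1,2]
Step 3: ref 5 -> FAULT, evict 2, frames=[1,5]
Step 4: ref 2 -> FAULT, evict 1, frames=[2,5]
At step 4: evicted page 1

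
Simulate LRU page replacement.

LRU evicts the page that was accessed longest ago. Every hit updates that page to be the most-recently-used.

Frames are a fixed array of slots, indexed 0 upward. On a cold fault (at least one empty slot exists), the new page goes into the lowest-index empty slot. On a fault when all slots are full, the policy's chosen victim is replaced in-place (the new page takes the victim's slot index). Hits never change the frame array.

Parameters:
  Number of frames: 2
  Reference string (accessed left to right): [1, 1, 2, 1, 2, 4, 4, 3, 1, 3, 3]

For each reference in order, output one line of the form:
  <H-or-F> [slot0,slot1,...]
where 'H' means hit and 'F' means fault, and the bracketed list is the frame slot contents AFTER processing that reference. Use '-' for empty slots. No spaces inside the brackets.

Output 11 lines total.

F [1,-]
H [1,-]
F [1,2]
H [1,2]
H [1,2]
F [4,2]
H [4,2]
F [4,3]
F [1,3]
H [1,3]
H [1,3]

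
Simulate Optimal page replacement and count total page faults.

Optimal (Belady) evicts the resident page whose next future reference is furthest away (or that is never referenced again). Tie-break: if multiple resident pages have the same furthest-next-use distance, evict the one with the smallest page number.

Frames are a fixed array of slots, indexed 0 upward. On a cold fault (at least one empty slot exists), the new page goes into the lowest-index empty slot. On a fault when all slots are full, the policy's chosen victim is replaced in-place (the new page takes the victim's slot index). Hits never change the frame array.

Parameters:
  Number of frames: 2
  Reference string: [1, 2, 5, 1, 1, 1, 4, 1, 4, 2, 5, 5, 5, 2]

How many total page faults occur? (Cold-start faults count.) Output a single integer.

Answer: 6

Derivation:
Step 0: ref 1 → FAULT, frames=[1,-]
Step 1: ref 2 → FAULT, frames=[1,2]
Step 2: ref 5 → FAULT (evict 2), frames=[1,5]
Step 3: ref 1 → HIT, frames=[1,5]
Step 4: ref 1 → HIT, frames=[1,5]
Step 5: ref 1 → HIT, frames=[1,5]
Step 6: ref 4 → FAULT (evict 5), frames=[1,4]
Step 7: ref 1 → HIT, frames=[1,4]
Step 8: ref 4 → HIT, frames=[1,4]
Step 9: ref 2 → FAULT (evict 1), frames=[2,4]
Step 10: ref 5 → FAULT (evict 4), frames=[2,5]
Step 11: ref 5 → HIT, frames=[2,5]
Step 12: ref 5 → HIT, frames=[2,5]
Step 13: ref 2 → HIT, frames=[2,5]
Total faults: 6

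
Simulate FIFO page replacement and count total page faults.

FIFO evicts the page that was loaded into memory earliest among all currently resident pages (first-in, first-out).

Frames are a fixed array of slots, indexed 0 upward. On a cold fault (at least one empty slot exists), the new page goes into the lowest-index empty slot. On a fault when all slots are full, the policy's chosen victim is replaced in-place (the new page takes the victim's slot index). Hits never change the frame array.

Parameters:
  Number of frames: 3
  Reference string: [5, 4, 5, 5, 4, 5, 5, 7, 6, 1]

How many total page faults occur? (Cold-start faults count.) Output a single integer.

Step 0: ref 5 → FAULT, frames=[5,-,-]
Step 1: ref 4 → FAULT, frames=[5,4,-]
Step 2: ref 5 → HIT, frames=[5,4,-]
Step 3: ref 5 → HIT, frames=[5,4,-]
Step 4: ref 4 → HIT, frames=[5,4,-]
Step 5: ref 5 → HIT, frames=[5,4,-]
Step 6: ref 5 → HIT, frames=[5,4,-]
Step 7: ref 7 → FAULT, frames=[5,4,7]
Step 8: ref 6 → FAULT (evict 5), frames=[6,4,7]
Step 9: ref 1 → FAULT (evict 4), frames=[6,1,7]
Total faults: 5

Answer: 5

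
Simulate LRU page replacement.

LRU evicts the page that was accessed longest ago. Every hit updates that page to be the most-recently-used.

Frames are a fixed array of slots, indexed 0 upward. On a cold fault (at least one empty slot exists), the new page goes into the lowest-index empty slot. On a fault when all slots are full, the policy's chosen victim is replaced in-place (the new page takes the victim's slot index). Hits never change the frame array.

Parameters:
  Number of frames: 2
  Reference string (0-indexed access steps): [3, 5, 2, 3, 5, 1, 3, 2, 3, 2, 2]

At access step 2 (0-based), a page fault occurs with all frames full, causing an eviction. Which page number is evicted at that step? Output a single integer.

Answer: 3

Derivation:
Step 0: ref 3 -> FAULT, frames=[3,-]
Step 1: ref 5 -> FAULT, frames=[3,5]
Step 2: ref 2 -> FAULT, evict 3, frames=[2,5]
At step 2: evicted page 3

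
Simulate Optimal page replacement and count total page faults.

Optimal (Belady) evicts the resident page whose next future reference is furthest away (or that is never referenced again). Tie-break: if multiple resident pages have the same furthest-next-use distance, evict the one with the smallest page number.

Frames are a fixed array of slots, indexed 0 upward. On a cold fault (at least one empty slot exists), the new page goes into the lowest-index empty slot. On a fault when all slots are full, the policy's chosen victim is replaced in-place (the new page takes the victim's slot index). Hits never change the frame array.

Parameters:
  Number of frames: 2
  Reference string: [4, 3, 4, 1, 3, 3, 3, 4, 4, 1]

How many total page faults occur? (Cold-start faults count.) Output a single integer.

Answer: 4

Derivation:
Step 0: ref 4 → FAULT, frames=[4,-]
Step 1: ref 3 → FAULT, frames=[4,3]
Step 2: ref 4 → HIT, frames=[4,3]
Step 3: ref 1 → FAULT (evict 4), frames=[1,3]
Step 4: ref 3 → HIT, frames=[1,3]
Step 5: ref 3 → HIT, frames=[1,3]
Step 6: ref 3 → HIT, frames=[1,3]
Step 7: ref 4 → FAULT (evict 3), frames=[1,4]
Step 8: ref 4 → HIT, frames=[1,4]
Step 9: ref 1 → HIT, frames=[1,4]
Total faults: 4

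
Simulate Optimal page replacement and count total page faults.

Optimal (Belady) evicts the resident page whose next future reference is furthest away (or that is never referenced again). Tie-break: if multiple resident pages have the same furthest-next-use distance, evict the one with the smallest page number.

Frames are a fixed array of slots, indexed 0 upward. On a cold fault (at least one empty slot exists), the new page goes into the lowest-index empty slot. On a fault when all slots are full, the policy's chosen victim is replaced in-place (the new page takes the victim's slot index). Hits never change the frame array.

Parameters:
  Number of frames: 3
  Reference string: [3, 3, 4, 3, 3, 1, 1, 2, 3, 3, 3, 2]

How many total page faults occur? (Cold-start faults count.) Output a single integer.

Answer: 4

Derivation:
Step 0: ref 3 → FAULT, frames=[3,-,-]
Step 1: ref 3 → HIT, frames=[3,-,-]
Step 2: ref 4 → FAULT, frames=[3,4,-]
Step 3: ref 3 → HIT, frames=[3,4,-]
Step 4: ref 3 → HIT, frames=[3,4,-]
Step 5: ref 1 → FAULT, frames=[3,4,1]
Step 6: ref 1 → HIT, frames=[3,4,1]
Step 7: ref 2 → FAULT (evict 1), frames=[3,4,2]
Step 8: ref 3 → HIT, frames=[3,4,2]
Step 9: ref 3 → HIT, frames=[3,4,2]
Step 10: ref 3 → HIT, frames=[3,4,2]
Step 11: ref 2 → HIT, frames=[3,4,2]
Total faults: 4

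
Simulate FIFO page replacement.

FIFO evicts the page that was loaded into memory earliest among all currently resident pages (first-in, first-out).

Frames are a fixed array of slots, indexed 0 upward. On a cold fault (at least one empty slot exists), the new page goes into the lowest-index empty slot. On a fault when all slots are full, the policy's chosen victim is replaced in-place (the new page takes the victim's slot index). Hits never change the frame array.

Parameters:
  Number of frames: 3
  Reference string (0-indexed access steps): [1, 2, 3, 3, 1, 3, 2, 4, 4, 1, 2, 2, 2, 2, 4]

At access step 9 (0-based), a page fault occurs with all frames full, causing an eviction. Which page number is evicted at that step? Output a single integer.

Answer: 2

Derivation:
Step 0: ref 1 -> FAULT, frames=[1,-,-]
Step 1: ref 2 -> FAULT, frames=[1,2,-]
Step 2: ref 3 -> FAULT, frames=[1,2,3]
Step 3: ref 3 -> HIT, frames=[1,2,3]
Step 4: ref 1 -> HIT, frames=[1,2,3]
Step 5: ref 3 -> HIT, frames=[1,2,3]
Step 6: ref 2 -> HIT, frames=[1,2,3]
Step 7: ref 4 -> FAULT, evict 1, frames=[4,2,3]
Step 8: ref 4 -> HIT, frames=[4,2,3]
Step 9: ref 1 -> FAULT, evict 2, frames=[4,1,3]
At step 9: evicted page 2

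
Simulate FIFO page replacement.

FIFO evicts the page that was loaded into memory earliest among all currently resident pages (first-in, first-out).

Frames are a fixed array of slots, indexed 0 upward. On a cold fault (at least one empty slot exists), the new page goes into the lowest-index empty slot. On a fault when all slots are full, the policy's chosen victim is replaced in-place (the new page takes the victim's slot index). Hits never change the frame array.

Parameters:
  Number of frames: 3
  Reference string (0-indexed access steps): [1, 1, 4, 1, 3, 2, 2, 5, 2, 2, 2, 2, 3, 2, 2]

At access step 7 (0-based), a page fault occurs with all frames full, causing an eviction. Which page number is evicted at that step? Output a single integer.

Answer: 4

Derivation:
Step 0: ref 1 -> FAULT, frames=[1,-,-]
Step 1: ref 1 -> HIT, frames=[1,-,-]
Step 2: ref 4 -> FAULT, frames=[1,4,-]
Step 3: ref 1 -> HIT, frames=[1,4,-]
Step 4: ref 3 -> FAULT, frames=[1,4,3]
Step 5: ref 2 -> FAULT, evict 1, frames=[2,4,3]
Step 6: ref 2 -> HIT, frames=[2,4,3]
Step 7: ref 5 -> FAULT, evict 4, frames=[2,5,3]
At step 7: evicted page 4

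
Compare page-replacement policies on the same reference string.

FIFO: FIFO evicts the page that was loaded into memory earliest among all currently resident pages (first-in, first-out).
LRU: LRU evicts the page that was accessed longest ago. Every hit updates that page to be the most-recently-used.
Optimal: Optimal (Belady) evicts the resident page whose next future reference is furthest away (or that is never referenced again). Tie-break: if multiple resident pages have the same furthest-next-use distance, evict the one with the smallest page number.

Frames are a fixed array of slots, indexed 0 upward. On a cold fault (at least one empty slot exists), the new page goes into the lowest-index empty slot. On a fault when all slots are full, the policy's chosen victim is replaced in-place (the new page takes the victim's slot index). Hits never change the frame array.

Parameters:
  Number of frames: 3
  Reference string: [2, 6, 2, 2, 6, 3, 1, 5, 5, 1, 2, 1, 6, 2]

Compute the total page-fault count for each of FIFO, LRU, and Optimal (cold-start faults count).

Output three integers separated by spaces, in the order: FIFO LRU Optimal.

Answer: 7 7 6

Derivation:
--- FIFO ---
  step 0: ref 2 -> FAULT, frames=[2,-,-] (faults so far: 1)
  step 1: ref 6 -> FAULT, frames=[2,6,-] (faults so far: 2)
  step 2: ref 2 -> HIT, frames=[2,6,-] (faults so far: 2)
  step 3: ref 2 -> HIT, frames=[2,6,-] (faults so far: 2)
  step 4: ref 6 -> HIT, frames=[2,6,-] (faults so far: 2)
  step 5: ref 3 -> FAULT, frames=[2,6,3] (faults so far: 3)
  step 6: ref 1 -> FAULT, evict 2, frames=[1,6,3] (faults so far: 4)
  step 7: ref 5 -> FAULT, evict 6, frames=[1,5,3] (faults so far: 5)
  step 8: ref 5 -> HIT, frames=[1,5,3] (faults so far: 5)
  step 9: ref 1 -> HIT, frames=[1,5,3] (faults so far: 5)
  step 10: ref 2 -> FAULT, evict 3, frames=[1,5,2] (faults so far: 6)
  step 11: ref 1 -> HIT, frames=[1,5,2] (faults so far: 6)
  step 12: ref 6 -> FAULT, evict 1, frames=[6,5,2] (faults so far: 7)
  step 13: ref 2 -> HIT, frames=[6,5,2] (faults so far: 7)
  FIFO total faults: 7
--- LRU ---
  step 0: ref 2 -> FAULT, frames=[2,-,-] (faults so far: 1)
  step 1: ref 6 -> FAULT, frames=[2,6,-] (faults so far: 2)
  step 2: ref 2 -> HIT, frames=[2,6,-] (faults so far: 2)
  step 3: ref 2 -> HIT, frames=[2,6,-] (faults so far: 2)
  step 4: ref 6 -> HIT, frames=[2,6,-] (faults so far: 2)
  step 5: ref 3 -> FAULT, frames=[2,6,3] (faults so far: 3)
  step 6: ref 1 -> FAULT, evict 2, frames=[1,6,3] (faults so far: 4)
  step 7: ref 5 -> FAULT, evict 6, frames=[1,5,3] (faults so far: 5)
  step 8: ref 5 -> HIT, frames=[1,5,3] (faults so far: 5)
  step 9: ref 1 -> HIT, frames=[1,5,3] (faults so far: 5)
  step 10: ref 2 -> FAULT, evict 3, frames=[1,5,2] (faults so far: 6)
  step 11: ref 1 -> HIT, frames=[1,5,2] (faults so far: 6)
  step 12: ref 6 -> FAULT, evict 5, frames=[1,6,2] (faults so far: 7)
  step 13: ref 2 -> HIT, frames=[1,6,2] (faults so far: 7)
  LRU total faults: 7
--- Optimal ---
  step 0: ref 2 -> FAULT, frames=[2,-,-] (faults so far: 1)
  step 1: ref 6 -> FAULT, frames=[2,6,-] (faults so far: 2)
  step 2: ref 2 -> HIT, frames=[2,6,-] (faults so far: 2)
  step 3: ref 2 -> HIT, frames=[2,6,-] (faults so far: 2)
  step 4: ref 6 -> HIT, frames=[2,6,-] (faults so far: 2)
  step 5: ref 3 -> FAULT, frames=[2,6,3] (faults so far: 3)
  step 6: ref 1 -> FAULT, evict 3, frames=[2,6,1] (faults so far: 4)
  step 7: ref 5 -> FAULT, evict 6, frames=[2,5,1] (faults so far: 5)
  step 8: ref 5 -> HIT, frames=[2,5,1] (faults so far: 5)
  step 9: ref 1 -> HIT, frames=[2,5,1] (faults so far: 5)
  step 10: ref 2 -> HIT, frames=[2,5,1] (faults so far: 5)
  step 11: ref 1 -> HIT, frames=[2,5,1] (faults so far: 5)
  step 12: ref 6 -> FAULT, evict 1, frames=[2,5,6] (faults so far: 6)
  step 13: ref 2 -> HIT, frames=[2,5,6] (faults so far: 6)
  Optimal total faults: 6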